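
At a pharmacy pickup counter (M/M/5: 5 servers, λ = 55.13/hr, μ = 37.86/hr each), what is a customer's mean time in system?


a = 1.4562; ρ = 0.2912; P₀ = 0.232815
Lq = P₀·a^c·ρ/(c!(1−ρ)²) = 0.007364
Wq = Lq/λ = 0.007364/55.13 = 0.0001336 hr
W = Wq + 1/μ = 0.0001336 + 0.02641 = 0.02655 hr

Final: 0.02655 hr


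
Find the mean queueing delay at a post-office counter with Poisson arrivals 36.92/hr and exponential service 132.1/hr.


ρ = 36.92/132.1 = 0.2795
Wq = ρ/(μ−λ) = 0.2795/(132.1 − 36.92) = 0.2795/95.18 = 0.002936 hr

Final: 0.002936 hr


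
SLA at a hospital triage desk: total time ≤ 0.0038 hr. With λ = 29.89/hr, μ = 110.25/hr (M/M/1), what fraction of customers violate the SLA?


W ~ Exponential(μ−λ) for M/M/1.
μ − λ = 110.25 − 29.89 = 80.3600
P(W > t) = e^{−(μ−λ)t} = e^{−0.3054} = 0.736852

Final: 0.736852


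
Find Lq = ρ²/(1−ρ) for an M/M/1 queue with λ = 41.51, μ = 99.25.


ρ = 41.51/99.25 = 0.4182
Lq = ρ²/(1−ρ) = 0.1749/0.5818 = 0.3007

Final: 0.3007


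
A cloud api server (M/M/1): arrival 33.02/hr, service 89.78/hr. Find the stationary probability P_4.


ρ = 33.02/89.78 = 0.3678
P_n = (1−ρ)·ρ^n = (1 − 0.3678)·0.3678^4 = 0.6322·0.018297 = 0.011568

Final: 0.011568


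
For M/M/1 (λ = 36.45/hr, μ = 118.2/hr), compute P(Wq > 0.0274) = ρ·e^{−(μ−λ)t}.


ρ = 36.45/118.2 = 0.3084
P(Wq > t) = ρ·e^{−(μ−λ)t} = 0.3084·e^{−2.2399}
= 0.3084·0.106464 = 0.032831

Final: 0.032831


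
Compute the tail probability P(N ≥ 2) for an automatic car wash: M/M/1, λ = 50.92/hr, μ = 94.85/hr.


ρ = 50.92/94.85 = 0.5368
P(N ≥ n) = ρ^n = 0.5368^2 = 0.288205

Final: 0.288205


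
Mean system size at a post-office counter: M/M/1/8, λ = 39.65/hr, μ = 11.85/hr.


ρ = 39.65/11.85 = 3.3460
L = ρ[1 − (K+1)ρ^K + Kρ^(K+1)] / [(1−ρ)(1−ρ^(K+1))]
Numerator: 3.3460·(1 − 9·15710.815570 + 8·52568.256318) = 934032.575338
Denominator: (-2.3460)·(-52567.256318) = 123322.339716
L = 934032.575338/123322.339716 = 7.5739

Final: 7.5739


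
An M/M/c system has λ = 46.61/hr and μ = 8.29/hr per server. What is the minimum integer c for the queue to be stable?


Stability requires cμ > λ ⇔ c > λ/μ.
λ/μ = 46.61/8.29 = 5.6224
Minimum integer c = ⌊5.6224⌋ + 1 = 6
Check: 6·8.29 = 49.74 > 46.61, while 5·8.29 = 41.45 ≤ 46.61

Final: 6 servers


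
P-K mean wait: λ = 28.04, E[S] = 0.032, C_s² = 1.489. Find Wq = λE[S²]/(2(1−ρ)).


ρ = λ·E[S] = 28.04·0.032 = 0.8973
E[S²] = E[S]²(1+C_s²) = 0.032²·(1+1.489) = 0.002549
Wq = λ·E[S²]/(2(1−ρ)) = 28.04·0.002549/(2·0.1027) = 0.34787 hr

Final: 0.34787 hr


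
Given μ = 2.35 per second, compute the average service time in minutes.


Mean service time = 1/μ = 1/2.35 second = 0.42553 second
In minutes: 0.42553 × 0.0166667 = 0.007092 min

Final: 0.007092 min


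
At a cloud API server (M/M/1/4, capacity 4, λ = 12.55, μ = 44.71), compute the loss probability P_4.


ρ = λ/μ = 12.55/44.71 = 0.2807
P_K = (1−ρ)ρ^K/(1−ρ^(K+1)) = (0.7193·0.006208)/(1 − 0.001743)
= 0.004465/0.998257 = 0.004473

Final: 0.004473


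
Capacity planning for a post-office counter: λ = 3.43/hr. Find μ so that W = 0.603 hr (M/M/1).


W = 1/(μ−λ) ⇒ μ − λ = 1/W = 1/0.603 = 1.6584
μ = λ + 1/W = 3.43 + 1.6584 = 5.0884 per hr

Final: 5.0884 /hr


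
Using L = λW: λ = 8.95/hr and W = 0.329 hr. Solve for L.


L = λW = 8.95·0.329 = 2.9446

Final: 2.9446


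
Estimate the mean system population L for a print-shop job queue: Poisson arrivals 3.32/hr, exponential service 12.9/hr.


ρ = λ/μ = 3.32/12.9 = 0.2574
L = ρ/(1−ρ) = 0.2574/(1 − 0.2574) = 0.2574/0.7426 = 0.3466

Final: 0.3466


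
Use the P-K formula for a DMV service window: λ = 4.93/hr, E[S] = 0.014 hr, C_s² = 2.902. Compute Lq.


ρ = λ·E[S] = 4.93·0.014 = 0.06902
Lq = ρ²(1+C_s²)/(2(1−ρ)) = 0.004764·(1+2.902)/(2·0.9310)
= 0.004764·3.9020/1.8620 = 0.009983

Final: 0.009983


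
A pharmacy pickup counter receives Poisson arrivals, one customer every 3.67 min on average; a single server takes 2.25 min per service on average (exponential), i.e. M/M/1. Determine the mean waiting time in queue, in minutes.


λ = 60/3.67 = 16.3488 /hr
μ = 60/2.25 = 26.6667 /hr
ρ = λ/μ = 16.3488/26.6667 = 0.6131
Wq = ρ/(μ−λ) = 0.6131/(26.6667−16.3488) = 0.05942 hr
In minutes: 0.05942·60 = 3.565 min

Final: 3.565 min


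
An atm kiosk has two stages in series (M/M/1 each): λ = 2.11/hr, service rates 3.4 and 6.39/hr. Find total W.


Each node sees arrival rate λ = 2.11/hr (tandem ⇒ throughput preserved).
W₁ = 1/(μ₁−λ) = 1/(3.4−2.11) = 0.77519 hr
W₂ = 1/(μ₂−λ) = 1/(6.39−2.11) = 0.23364 hr
W_total = W₁ + W₂ = 0.77519 + 0.23364 = 1.00884 hr

Final: 1.00884 hr


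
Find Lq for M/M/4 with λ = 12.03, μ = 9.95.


a = λ/μ = 1.2090; ρ = a/4 = 0.3023
P₀ = 0.297433
Lq = P₀·a^c·ρ / (c!·(1−ρ)²) = 0.297433·2.13683·0.3023/(24·0.48684)
= 0.01644

Final: 0.01644


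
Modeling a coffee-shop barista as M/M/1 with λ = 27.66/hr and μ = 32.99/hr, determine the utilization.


ρ = λ/μ = 27.66/32.99 = 0.8384

Final: 0.8384


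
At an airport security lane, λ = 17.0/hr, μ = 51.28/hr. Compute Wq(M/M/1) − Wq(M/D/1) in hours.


ρ = 17.0/51.28 = 0.3315
Wq(M/M/1) = ρ/(μ−λ) = 0.3315/34.28 = 0.009671 hr
Wq(M/D/1) = ρ/(2(μ−λ)) = 0.004835 hr
Savings = 0.009671 − 0.004835 = 0.004835 hr

Final: 0.004835 hr


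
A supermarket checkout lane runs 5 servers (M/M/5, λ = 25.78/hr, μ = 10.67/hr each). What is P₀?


a = λ/μ = 25.78/10.67 = 2.4161; ρ = a/c = 0.4832
Σ_{k=0}^{4} a^k/k! (terms k=0..4) = 1.00000 + 2.41612 + 2.91882 + 2.35074 + 1.41992 = 10.10559
Tail: a^5/(5!(1−ρ)) = 82.33651/(120·0.5168) = 1.32773
P₀ = 1/(10.10559 + 1.32773) = 1/11.43332 = 0.087464

Final: 0.087464


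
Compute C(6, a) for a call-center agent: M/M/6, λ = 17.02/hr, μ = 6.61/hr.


a = λ/μ = 2.5749; ρ = a/6 = 0.4291
P₀ = 0.075649 (from M/M/c formula)
C(c,a) = [a^c/(c!(1−ρ))]·P₀ = [291.43961/(720·0.5709)]·0.075649
= 0.70908·0.075649 = 0.053641

Final: 0.053641


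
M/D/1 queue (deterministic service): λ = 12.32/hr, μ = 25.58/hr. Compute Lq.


ρ = 12.32/25.58 = 0.4816
M/D/1: Lq = ρ²/(2(1−ρ)) = 0.2320/(2·0.5184) = 0.22374

Final: 0.22374


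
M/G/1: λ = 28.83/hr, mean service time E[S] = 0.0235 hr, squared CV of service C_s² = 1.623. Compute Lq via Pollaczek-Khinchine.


ρ = λ·E[S] = 28.83·0.0235 = 0.6775
Lq = ρ²(1+C_s²)/(2(1−ρ)) = 0.4590·(1+1.623)/(2·0.3225)
= 0.4590·2.6230/0.6450 = 1.86668

Final: 1.86668


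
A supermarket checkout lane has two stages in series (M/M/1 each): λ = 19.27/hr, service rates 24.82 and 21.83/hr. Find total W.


Each node sees arrival rate λ = 19.27/hr (tandem ⇒ throughput preserved).
W₁ = 1/(μ₁−λ) = 1/(24.82−19.27) = 0.18018 hr
W₂ = 1/(μ₂−λ) = 1/(21.83−19.27) = 0.39063 hr
W_total = W₁ + W₂ = 0.18018 + 0.39063 = 0.57081 hr

Final: 0.57081 hr


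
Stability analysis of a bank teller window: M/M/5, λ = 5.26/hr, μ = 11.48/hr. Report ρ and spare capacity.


Total capacity cμ = 5·11.48 = 57.40/hr
ρ = λ/(cμ) = 5.26/57.40 = 0.09164
Stable ⇔ ρ < 1: YES
Spare capacity = cμ − λ = 57.40 − 5.26 = 52.14/hr

Final: ρ = 0.09164; stable; margin = 52.14/hr


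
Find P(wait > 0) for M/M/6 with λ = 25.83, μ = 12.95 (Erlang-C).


a = λ/μ = 1.9946; ρ = a/6 = 0.3324
P₀ = 0.135871 (from M/M/c formula)
C(c,a) = [a^c/(c!(1−ρ))]·P₀ = [62.96915/(720·0.6676)]·0.135871
= 0.13101·0.135871 = 0.017800

Final: 0.017800


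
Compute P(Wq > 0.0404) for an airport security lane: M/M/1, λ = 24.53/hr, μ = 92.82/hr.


ρ = 24.53/92.82 = 0.2643
P(Wq > t) = ρ·e^{−(μ−λ)t} = 0.2643·e^{−2.7589}
= 0.2643·0.063360 = 0.016745

Final: 0.016745


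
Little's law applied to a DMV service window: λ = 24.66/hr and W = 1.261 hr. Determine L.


L = λW = 24.66·1.261 = 31.0963

Final: 31.0963


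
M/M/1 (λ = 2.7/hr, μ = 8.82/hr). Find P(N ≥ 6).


ρ = 2.7/8.82 = 0.3061
P(N ≥ n) = ρ^n = 0.3061^6 = 0.0008229

Final: 0.0008229


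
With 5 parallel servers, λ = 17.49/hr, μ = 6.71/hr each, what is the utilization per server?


ρ = λ/(cμ) = 17.49/(5·6.71) = 17.49/33.55 = 0.5213

Final: 0.5213


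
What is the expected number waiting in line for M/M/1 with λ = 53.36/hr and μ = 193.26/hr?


ρ = 53.36/193.26 = 0.2761
Lq = ρ²/(1−ρ) = 0.07623/0.7239 = 0.1053

Final: 0.1053


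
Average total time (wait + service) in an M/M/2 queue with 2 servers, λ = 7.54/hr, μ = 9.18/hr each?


a = 0.8214; ρ = 0.4107; P₀ = 0.417761
Lq = P₀·a^c·ρ/(c!(1−ρ)²) = 0.16663
Wq = Lq/λ = 0.16663/7.54 = 0.02210 hr
W = Wq + 1/μ = 0.02210 + 0.10893 = 0.13103 hr

Final: 0.13103 hr


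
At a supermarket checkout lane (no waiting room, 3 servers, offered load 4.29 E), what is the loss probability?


B(c,a) = (a^c/c!) / Σ_{k=0}^{c} a^k/k!
a^3/3! = 13.158932
Σ terms (k=0..3): 1.00000 + 4.29000 + 9.20205 + 13.15893 = 27.650982
B = 13.158932/27.650982 = 0.475894

Final: 0.475894


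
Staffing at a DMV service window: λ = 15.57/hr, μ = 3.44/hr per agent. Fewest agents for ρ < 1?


Stability requires cμ > λ ⇔ c > λ/μ.
λ/μ = 15.57/3.44 = 4.5262
Minimum integer c = ⌊4.5262⌋ + 1 = 5
Check: 5·3.44 = 17.20 > 15.57, while 4·3.44 = 13.76 ≤ 15.57

Final: 5 servers


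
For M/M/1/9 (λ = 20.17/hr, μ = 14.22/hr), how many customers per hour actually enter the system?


ρ = 1.4184; P_K = (1−ρ)ρ^9/(1−ρ^10) = 0.304221
λ_eff = λ(1 − P_K) = 20.17·(1 − 0.304221) = 20.17·0.695779 = 14.0339 /hr

Final: 14.0339 /hr


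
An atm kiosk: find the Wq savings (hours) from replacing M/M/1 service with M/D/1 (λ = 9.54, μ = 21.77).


ρ = 9.54/21.77 = 0.4382
Wq(M/M/1) = ρ/(μ−λ) = 0.4382/12.23 = 0.03583 hr
Wq(M/D/1) = ρ/(2(μ−λ)) = 0.01792 hr
Savings = 0.03583 − 0.01792 = 0.01792 hr

Final: 0.01792 hr


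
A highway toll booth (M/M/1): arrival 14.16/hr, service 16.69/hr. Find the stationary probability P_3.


ρ = 14.16/16.69 = 0.8484
P_n = (1−ρ)·ρ^n = (1 − 0.8484)·0.8484^3 = 0.1516·0.610690 = 0.092573

Final: 0.092573


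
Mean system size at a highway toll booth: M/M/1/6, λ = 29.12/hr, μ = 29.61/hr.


ρ = 29.12/29.61 = 0.9835
L = ρ[1 − (K+1)ρ^K + Kρ^(K+1)] / [(1−ρ)(1−ρ^(K+1))]
Numerator: 0.9835·(1 − 7·0.904727 + 6·0.889756) = 0.005351
Denominator: (0.01655)·(0.110244) = 0.001824
L = 0.005351/0.001824 = 2.9333

Final: 2.9333


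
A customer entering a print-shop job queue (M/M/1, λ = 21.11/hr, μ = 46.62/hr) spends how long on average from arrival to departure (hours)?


W = 1/(μ−λ) = 1/(46.62 − 21.11) = 1/25.51 = 0.03920 hr

Final: 0.03920 hr


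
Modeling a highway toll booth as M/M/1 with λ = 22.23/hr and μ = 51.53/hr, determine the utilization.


ρ = λ/μ = 22.23/51.53 = 0.4314

Final: 0.4314


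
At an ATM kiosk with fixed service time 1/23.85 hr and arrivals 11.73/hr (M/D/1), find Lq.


ρ = 11.73/23.85 = 0.4918
M/D/1: Lq = ρ²/(2(1−ρ)) = 0.2419/(2·0.5082) = 0.23800

Final: 0.23800


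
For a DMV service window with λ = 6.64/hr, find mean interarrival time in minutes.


Mean interarrival time = 1/λ = 1/6.64 hour = 0.15060 hour
In minutes: 0.15060 × 60 = 9.0361 min

Final: 9.0361 min


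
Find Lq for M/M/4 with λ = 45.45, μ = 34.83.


a = λ/μ = 1.3049; ρ = a/4 = 0.3262
P₀ = 0.269837
Lq = P₀·a^c·ρ / (c!·(1−ρ)²) = 0.269837·2.89949·0.3262/(24·0.45397)
= 0.02343

Final: 0.02343


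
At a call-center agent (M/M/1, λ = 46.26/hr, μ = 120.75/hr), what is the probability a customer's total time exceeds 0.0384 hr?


W ~ Exponential(μ−λ) for M/M/1.
μ − λ = 120.75 − 46.26 = 74.4900
P(W > t) = e^{−(μ−λ)t} = e^{−2.8604} = 0.057245

Final: 0.057245


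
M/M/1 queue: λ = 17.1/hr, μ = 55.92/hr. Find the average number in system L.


ρ = λ/μ = 17.1/55.92 = 0.3058
L = ρ/(1−ρ) = 0.3058/(1 − 0.3058) = 0.3058/0.6942 = 0.4405

Final: 0.4405


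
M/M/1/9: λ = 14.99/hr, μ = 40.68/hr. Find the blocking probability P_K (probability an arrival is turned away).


ρ = λ/μ = 14.99/40.68 = 0.3685
P_K = (1−ρ)ρ^K/(1−ρ^(K+1)) = (0.6315·0.0001253)/(1 − 0.00004615)
= 0.00007910/0.999954 = 0.00007910

Final: 0.00007910


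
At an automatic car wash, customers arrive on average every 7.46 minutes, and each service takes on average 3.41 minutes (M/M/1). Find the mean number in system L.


λ = 60/7.46 = 8.0429 /hr
μ = 60/3.41 = 17.5953 /hr
ρ = λ/μ = 8.0429/17.5953 = 0.4571
L = ρ/(1−ρ) = 0.4571/0.5429 = 0.8420

Final: 0.8420


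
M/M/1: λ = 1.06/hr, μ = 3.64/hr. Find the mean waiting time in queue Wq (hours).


ρ = 1.06/3.64 = 0.2912
Wq = ρ/(μ−λ) = 0.2912/(3.64 − 1.06) = 0.2912/2.58 = 0.1129 hr

Final: 0.1129 hr


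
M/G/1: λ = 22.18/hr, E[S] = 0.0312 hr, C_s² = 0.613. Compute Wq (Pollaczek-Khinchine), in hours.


ρ = λ·E[S] = 22.18·0.0312 = 0.6920
E[S²] = E[S]²(1+C_s²) = 0.0312²·(1+0.613) = 0.001570
Wq = λ·E[S²]/(2(1−ρ)) = 22.18·0.001570/(2·0.3080) = 0.05654 hr

Final: 0.05654 hr


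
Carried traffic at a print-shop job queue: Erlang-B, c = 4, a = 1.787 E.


B(4,1.787) = 0.073772 (Erlang-B)
Carried load = a(1 − B) = 1.787·(1 − 0.073772) = 1.787·0.926228 = 1.6552 E

Final: 1.6552 Erlangs


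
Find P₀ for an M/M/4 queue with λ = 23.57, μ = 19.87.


a = λ/μ = 23.57/19.87 = 1.1862; ρ = a/c = 0.2966
Σ_{k=0}^{3} a^k/k! (terms k=0..3) = 1.00000 + 1.18621 + 0.70355 + 0.27819 = 3.16794
Tail: a^4/(4!(1−ρ)) = 1.97992/(24·0.7034) = 0.11727
P₀ = 1/(3.16794 + 0.11727) = 1/3.28522 = 0.304394

Final: 0.304394


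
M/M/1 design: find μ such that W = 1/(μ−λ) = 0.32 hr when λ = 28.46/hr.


W = 1/(μ−λ) ⇒ μ − λ = 1/W = 1/0.32 = 3.1250
μ = λ + 1/W = 28.46 + 3.1250 = 31.5850 per hr

Final: 31.5850 /hr


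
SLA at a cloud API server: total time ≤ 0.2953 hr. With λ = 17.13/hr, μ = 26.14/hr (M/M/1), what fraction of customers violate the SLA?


W ~ Exponential(μ−λ) for M/M/1.
μ − λ = 26.14 − 17.13 = 9.0100
P(W > t) = e^{−(μ−λ)t} = e^{−2.6607} = 0.069903

Final: 0.069903


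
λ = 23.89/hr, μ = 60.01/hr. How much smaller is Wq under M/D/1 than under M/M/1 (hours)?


ρ = 23.89/60.01 = 0.3981
Wq(M/M/1) = ρ/(μ−λ) = 0.3981/36.12 = 0.01102 hr
Wq(M/D/1) = ρ/(2(μ−λ)) = 0.005511 hr
Savings = 0.01102 − 0.005511 = 0.005511 hr

Final: 0.005511 hr


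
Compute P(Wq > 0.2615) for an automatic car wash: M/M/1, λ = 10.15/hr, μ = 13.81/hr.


ρ = 10.15/13.81 = 0.7350
P(Wq > t) = ρ·e^{−(μ−λ)t} = 0.7350·e^{−0.9571}
= 0.7350·0.384009 = 0.282237

Final: 0.282237


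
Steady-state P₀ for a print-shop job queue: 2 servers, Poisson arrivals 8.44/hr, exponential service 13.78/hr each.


a = λ/μ = 8.44/13.78 = 0.6125; ρ = a/c = 0.3062
Σ_{k=0}^{1} a^k/k! (terms k=0..1) = 1.00000 + 0.61248 = 1.61248
Tail: a^2/(2!(1−ρ)) = 0.37513/(2·0.6938) = 0.27036
P₀ = 1/(1.61248 + 0.27036) = 1/1.88285 = 0.531111

Final: 0.531111


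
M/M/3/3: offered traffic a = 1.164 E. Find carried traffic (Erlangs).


B(3,1.164) = 0.084673 (Erlang-B)
Carried load = a(1 − B) = 1.164·(1 − 0.084673) = 1.164·0.915327 = 1.0654 E

Final: 1.0654 Erlangs


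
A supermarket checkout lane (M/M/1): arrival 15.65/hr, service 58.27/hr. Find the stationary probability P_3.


ρ = 15.65/58.27 = 0.2686
P_n = (1−ρ)·ρ^n = (1 − 0.2686)·0.2686^3 = 0.7314·0.019373 = 0.014170

Final: 0.014170


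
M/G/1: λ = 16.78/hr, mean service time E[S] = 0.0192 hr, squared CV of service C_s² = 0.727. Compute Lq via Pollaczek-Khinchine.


ρ = λ·E[S] = 16.78·0.0192 = 0.3222
Lq = ρ²(1+C_s²)/(2(1−ρ)) = 0.1038·(1+0.727)/(2·0.6778)
= 0.1038·1.7270/1.3556 = 0.13223

Final: 0.13223


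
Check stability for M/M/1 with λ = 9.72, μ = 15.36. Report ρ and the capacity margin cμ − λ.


Total capacity cμ = 1·15.36 = 15.36/hr
ρ = λ/(cμ) = 9.72/15.36 = 0.6328
Stable ⇔ ρ < 1: YES
Spare capacity = cμ − λ = 15.36 − 9.72 = 5.64/hr

Final: ρ = 0.6328; stable; margin = 5.64/hr


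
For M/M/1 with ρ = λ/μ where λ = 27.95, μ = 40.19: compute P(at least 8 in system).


ρ = 27.95/40.19 = 0.6954
P(N ≥ n) = ρ^n = 0.6954^8 = 0.054716

Final: 0.054716


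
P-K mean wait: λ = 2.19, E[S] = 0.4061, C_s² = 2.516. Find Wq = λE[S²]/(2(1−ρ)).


ρ = λ·E[S] = 2.19·0.4061 = 0.8894
E[S²] = E[S]²(1+C_s²) = 0.4061²·(1+2.516) = 0.579849
Wq = λ·E[S²]/(2(1−ρ)) = 2.19·0.579849/(2·0.1106) = 5.73869 hr

Final: 5.73869 hr


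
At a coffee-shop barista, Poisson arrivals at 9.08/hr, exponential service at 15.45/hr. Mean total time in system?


W = 1/(μ−λ) = 1/(15.45 − 9.08) = 1/6.37 = 0.1570 hr

Final: 0.1570 hr


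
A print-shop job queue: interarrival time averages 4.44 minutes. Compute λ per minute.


λ = 1/(interarrival time) in consistent units.
1 minute = 1 min, so λ = 1/4.44 = 0.2252 per minute

Final: 0.2252 /min


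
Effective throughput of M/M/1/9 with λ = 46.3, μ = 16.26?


ρ = 2.8475; P_K = (1−ρ)ρ^9/(1−ρ^10) = 0.648831
λ_eff = λ(1 − P_K) = 46.3·(1 − 0.648831) = 46.3·0.351169 = 16.2591 /hr

Final: 16.2591 /hr


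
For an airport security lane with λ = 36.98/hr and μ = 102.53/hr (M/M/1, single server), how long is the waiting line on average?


ρ = 36.98/102.53 = 0.3607
Lq = ρ²/(1−ρ) = 0.1301/0.6393 = 0.2035

Final: 0.2035


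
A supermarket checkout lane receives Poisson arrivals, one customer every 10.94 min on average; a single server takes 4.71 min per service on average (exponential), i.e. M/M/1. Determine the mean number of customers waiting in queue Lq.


λ = 60/10.94 = 5.4845 /hr
μ = 60/4.71 = 12.7389 /hr
ρ = λ/μ = 5.4845/12.7389 = 0.4305
Lq = ρ²/(1−ρ) = 0.1854/0.5695 = 0.3255

Final: 0.3255


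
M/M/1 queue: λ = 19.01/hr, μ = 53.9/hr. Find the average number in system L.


ρ = λ/μ = 19.01/53.9 = 0.3527
L = ρ/(1−ρ) = 0.3527/(1 − 0.3527) = 0.3527/0.6473 = 0.5449

Final: 0.5449


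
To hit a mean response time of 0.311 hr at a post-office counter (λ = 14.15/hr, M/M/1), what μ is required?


W = 1/(μ−λ) ⇒ μ − λ = 1/W = 1/0.311 = 3.2154
μ = λ + 1/W = 14.15 + 3.2154 = 17.3654 per hr

Final: 17.3654 /hr


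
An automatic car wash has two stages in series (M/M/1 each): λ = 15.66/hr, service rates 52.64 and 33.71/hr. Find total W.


Each node sees arrival rate λ = 15.66/hr (tandem ⇒ throughput preserved).
W₁ = 1/(μ₁−λ) = 1/(52.64−15.66) = 0.02704 hr
W₂ = 1/(μ₂−λ) = 1/(33.71−15.66) = 0.05540 hr
W_total = W₁ + W₂ = 0.02704 + 0.05540 = 0.08244 hr

Final: 0.08244 hr


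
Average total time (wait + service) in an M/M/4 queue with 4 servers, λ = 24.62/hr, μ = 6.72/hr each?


a = 3.6637; ρ = 0.9159; P₀ = 0.009186
Lq = P₀·a^c·ρ/(c!(1−ρ)²) = 8.93525
Wq = Lq/λ = 8.93525/24.62 = 0.36293 hr
W = Wq + 1/μ = 0.36293 + 0.14881 = 0.51174 hr

Final: 0.51174 hr


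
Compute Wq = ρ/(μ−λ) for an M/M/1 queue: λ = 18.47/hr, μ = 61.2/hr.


ρ = 18.47/61.2 = 0.3018
Wq = ρ/(μ−λ) = 0.3018/(61.2 − 18.47) = 0.3018/42.73 = 0.007063 hr

Final: 0.007063 hr


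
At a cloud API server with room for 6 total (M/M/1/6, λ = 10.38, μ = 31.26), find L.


ρ = 10.38/31.26 = 0.3321
L = ρ[1 − (K+1)ρ^K + Kρ^(K+1)] / [(1−ρ)(1−ρ^(K+1))]
Numerator: 0.3321·(1 − 7·0.001340 + 6·0.0004451) = 0.329825
Denominator: (0.6679)·(0.999555) = 0.667649
L = 0.329825/0.667649 = 0.4940

Final: 0.4940


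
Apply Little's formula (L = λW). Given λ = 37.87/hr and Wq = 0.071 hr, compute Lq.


Lq = λWq = 37.87·0.071 = 2.6888

Final: 2.6888


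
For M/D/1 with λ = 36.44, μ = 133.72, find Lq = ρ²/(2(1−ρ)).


ρ = 36.44/133.72 = 0.2725
M/D/1: Lq = ρ²/(2(1−ρ)) = 0.07426/(2·0.7275) = 0.05104

Final: 0.05104


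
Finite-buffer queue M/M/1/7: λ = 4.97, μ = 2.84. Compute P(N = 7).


ρ = λ/μ = 4.97/2.84 = 1.7500
P_K = (1−ρ)ρ^K/(1−ρ^(K+1)) = (-0.7500·50.265076)/(1 − 87.963882)
= -37.698807/-86.963882 = 0.433500

Final: 0.433500


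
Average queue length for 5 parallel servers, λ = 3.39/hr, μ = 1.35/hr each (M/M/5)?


a = λ/μ = 2.5111; ρ = a/5 = 0.5022
P₀ = 0.079169
Lq = P₀·a^c·ρ / (c!·(1−ρ)²) = 0.079169·99.84576·0.5022/(120·0.24778)
= 0.13351

Final: 0.13351


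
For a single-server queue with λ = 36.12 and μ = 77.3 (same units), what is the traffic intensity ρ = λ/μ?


ρ = λ/μ = 36.12/77.3 = 0.4673

Final: 0.4673


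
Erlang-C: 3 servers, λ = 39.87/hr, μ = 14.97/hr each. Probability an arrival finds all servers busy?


a = λ/μ = 2.6633; ρ = a/3 = 0.8878
P₀ = 0.028355 (from M/M/c formula)
C(c,a) = [a^c/(c!(1−ρ))]·P₀ = [18.89180/(6·0.1122)]·0.028355
= 28.05657·0.028355 = 0.795558

Final: 0.795558


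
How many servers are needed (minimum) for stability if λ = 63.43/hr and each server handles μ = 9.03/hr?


Stability requires cμ > λ ⇔ c > λ/μ.
λ/μ = 63.43/9.03 = 7.0244
Minimum integer c = ⌊7.0244⌋ + 1 = 8
Check: 8·9.03 = 72.24 > 63.43, while 7·9.03 = 63.21 ≤ 63.43

Final: 8 servers


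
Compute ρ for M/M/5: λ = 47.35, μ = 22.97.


ρ = λ/(cμ) = 47.35/(5·22.97) = 47.35/114.85 = 0.4123

Final: 0.4123


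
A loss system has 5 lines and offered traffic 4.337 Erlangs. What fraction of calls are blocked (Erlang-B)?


B(c,a) = (a^c/c!) / Σ_{k=0}^{c} a^k/k!
a^5/5! = 12.786918
Σ terms (k=0..5): 1.00000 + 4.33700 + 9.40478 + 13.59618 + 14.74166 + 12.78692 = 55.866547
B = 12.786918/55.866547 = 0.228883

Final: 0.228883


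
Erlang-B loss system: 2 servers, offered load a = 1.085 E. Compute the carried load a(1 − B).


B(2,1.085) = 0.220156 (Erlang-B)
Carried load = a(1 − B) = 1.085·(1 − 0.220156) = 1.085·0.779844 = 0.8461 E

Final: 0.8461 Erlangs


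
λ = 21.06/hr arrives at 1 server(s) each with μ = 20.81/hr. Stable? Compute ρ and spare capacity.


Total capacity cμ = 1·20.81 = 20.81/hr
ρ = λ/(cμ) = 21.06/20.81 = 1.0120
Stable ⇔ ρ < 1: NO
Spare capacity = cμ − λ = 20.81 − 21.06 = -0.25/hr

Final: ρ = 1.0120; unstable; margin = -0.25/hr


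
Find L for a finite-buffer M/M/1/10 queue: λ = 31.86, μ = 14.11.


ρ = 31.86/14.11 = 2.2580
L = ρ[1 − (K+1)ρ^K + Kρ^(K+1)] / [(1−ρ)(1−ρ^(K+1))]
Numerator: 2.2580·(1 − 11·3444.986918 + 10·7778.687684) = 90077.366455
Denominator: (-1.2580)·(-7777.687684) = 9784.121644
L = 90077.366455/9784.121644 = 9.2065

Final: 9.2065


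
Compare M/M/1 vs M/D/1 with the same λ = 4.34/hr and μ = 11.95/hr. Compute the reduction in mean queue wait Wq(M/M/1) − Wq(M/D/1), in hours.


ρ = 4.34/11.95 = 0.3632
Wq(M/M/1) = ρ/(μ−λ) = 0.3632/7.61 = 0.04772 hr
Wq(M/D/1) = ρ/(2(μ−λ)) = 0.02386 hr
Savings = 0.04772 − 0.02386 = 0.02386 hr

Final: 0.02386 hr


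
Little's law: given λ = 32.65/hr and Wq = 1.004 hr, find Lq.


Lq = λWq = 32.65·1.004 = 32.7806

Final: 32.7806


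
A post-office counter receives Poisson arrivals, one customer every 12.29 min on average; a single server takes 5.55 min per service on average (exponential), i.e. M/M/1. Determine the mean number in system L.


λ = 60/12.29 = 4.8820 /hr
μ = 60/5.55 = 10.8108 /hr
ρ = λ/μ = 4.8820/10.8108 = 0.4516
L = ρ/(1−ρ) = 0.4516/0.5484 = 0.8234

Final: 0.8234


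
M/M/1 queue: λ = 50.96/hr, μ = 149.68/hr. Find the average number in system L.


ρ = λ/μ = 50.96/149.68 = 0.3405
L = ρ/(1−ρ) = 0.3405/(1 − 0.3405) = 0.3405/0.6595 = 0.5162

Final: 0.5162


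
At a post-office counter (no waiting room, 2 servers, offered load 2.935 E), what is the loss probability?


B(c,a) = (a^c/c!) / Σ_{k=0}^{c} a^k/k!
a^2/2! = 4.307113
Σ terms (k=0..2): 1.00000 + 2.93500 + 4.30711 = 8.242113
B = 4.307113/8.242113 = 0.522574

Final: 0.522574


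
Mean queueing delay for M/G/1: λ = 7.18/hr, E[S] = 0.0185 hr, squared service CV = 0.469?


ρ = λ·E[S] = 7.18·0.0185 = 0.1328
E[S²] = E[S]²(1+C_s²) = 0.0185²·(1+0.469) = 0.0005028
Wq = λ·E[S²]/(2(1−ρ)) = 7.18·0.0005028/(2·0.8672) = 0.002081 hr

Final: 0.002081 hr


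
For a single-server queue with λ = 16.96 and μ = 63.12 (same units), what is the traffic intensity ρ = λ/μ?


ρ = λ/μ = 16.96/63.12 = 0.2687

Final: 0.2687


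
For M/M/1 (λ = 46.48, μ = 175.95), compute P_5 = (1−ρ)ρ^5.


ρ = 46.48/175.95 = 0.2642
P_n = (1−ρ)·ρ^n = (1 − 0.2642)·0.2642^5 = 0.7358·0.001286 = 0.0009466

Final: 0.0009466


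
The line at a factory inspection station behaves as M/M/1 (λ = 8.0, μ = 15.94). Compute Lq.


ρ = 8.0/15.94 = 0.5019
Lq = ρ²/(1−ρ) = 0.2519/0.4981 = 0.5057

Final: 0.5057


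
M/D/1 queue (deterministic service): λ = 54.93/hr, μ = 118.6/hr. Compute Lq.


ρ = 54.93/118.6 = 0.4632
M/D/1: Lq = ρ²/(2(1−ρ)) = 0.2145/(2·0.5368) = 0.19979

Final: 0.19979


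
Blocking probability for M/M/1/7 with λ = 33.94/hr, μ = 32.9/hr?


ρ = λ/μ = 33.94/32.9 = 1.0316
P_K = (1−ρ)ρ^K/(1−ρ^(K+1)) = (-0.03161·1.243402)/(1 − 1.282707)
= -0.039305/-0.282707 = 0.139031

Final: 0.139031


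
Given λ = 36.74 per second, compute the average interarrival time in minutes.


Mean interarrival time = 1/λ = 1/36.74 second = 0.02722 second
In minutes: 0.02722 × 0.0166667 = 0.0004536 min

Final: 0.0004536 min


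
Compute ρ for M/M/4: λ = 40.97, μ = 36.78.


ρ = λ/(cμ) = 40.97/(4·36.78) = 40.97/147.12 = 0.2785

Final: 0.2785


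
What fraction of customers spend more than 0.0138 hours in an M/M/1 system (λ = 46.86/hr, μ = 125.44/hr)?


W ~ Exponential(μ−λ) for M/M/1.
μ − λ = 125.44 − 46.86 = 78.5800
P(W > t) = e^{−(μ−λ)t} = e^{−1.0844} = 0.338103

Final: 0.338103


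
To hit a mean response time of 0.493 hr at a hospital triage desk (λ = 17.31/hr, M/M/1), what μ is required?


W = 1/(μ−λ) ⇒ μ − λ = 1/W = 1/0.493 = 2.0284
μ = λ + 1/W = 17.31 + 2.0284 = 19.3384 per hr

Final: 19.3384 /hr


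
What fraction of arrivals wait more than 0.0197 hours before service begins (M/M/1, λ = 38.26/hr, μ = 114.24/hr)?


ρ = 38.26/114.24 = 0.3349
P(Wq > t) = ρ·e^{−(μ−λ)t} = 0.3349·e^{−1.4968}
= 0.3349·0.223844 = 0.074967

Final: 0.074967


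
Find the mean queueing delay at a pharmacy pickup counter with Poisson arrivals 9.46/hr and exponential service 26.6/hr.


ρ = 9.46/26.6 = 0.3556
Wq = ρ/(μ−λ) = 0.3556/(26.6 − 9.46) = 0.3556/17.14 = 0.02075 hr

Final: 0.02075 hr


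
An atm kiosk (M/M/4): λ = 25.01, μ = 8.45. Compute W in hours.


a = 2.9598; ρ = 0.7399; P₀ = 0.040069
Lq = P₀·a^c·ρ/(c!(1−ρ)²) = 1.40179
Wq = Lq/λ = 1.40179/25.01 = 0.05605 hr
W = Wq + 1/μ = 0.05605 + 0.11834 = 0.17439 hr

Final: 0.17439 hr


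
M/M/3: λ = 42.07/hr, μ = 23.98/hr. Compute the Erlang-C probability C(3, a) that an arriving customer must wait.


a = λ/μ = 1.7544; ρ = a/3 = 0.5848
P₀ = 0.154780 (from M/M/c formula)
C(c,a) = [a^c/(c!(1−ρ))]·P₀ = [5.39970/(6·0.4152)]·0.154780
= 2.16747·0.154780 = 0.335482

Final: 0.335482


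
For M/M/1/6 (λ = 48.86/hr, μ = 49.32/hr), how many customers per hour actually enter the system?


ρ = 0.9907; P_K = (1−ρ)ρ^6/(1−ρ^7) = 0.138873
λ_eff = λ(1 − P_K) = 48.86·(1 − 0.138873) = 48.86·0.861127 = 42.0747 /hr

Final: 42.0747 /hr


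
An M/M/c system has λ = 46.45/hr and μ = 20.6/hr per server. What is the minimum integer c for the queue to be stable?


Stability requires cμ > λ ⇔ c > λ/μ.
λ/μ = 46.45/20.6 = 2.2549
Minimum integer c = ⌊2.2549⌋ + 1 = 3
Check: 3·20.6 = 61.80 > 46.45, while 2·20.6 = 41.20 ≤ 46.45

Final: 3 servers


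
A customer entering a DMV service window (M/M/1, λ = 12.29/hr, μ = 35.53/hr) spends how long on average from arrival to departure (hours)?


W = 1/(μ−λ) = 1/(35.53 − 12.29) = 1/23.24 = 0.04303 hr

Final: 0.04303 hr


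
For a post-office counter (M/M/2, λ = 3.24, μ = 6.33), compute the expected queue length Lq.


a = λ/μ = 0.5118; ρ = a/2 = 0.2559
P₀ = 0.592453
Lq = P₀·a^c·ρ / (c!·(1−ρ)²) = 0.592453·0.26199·0.2559/(2·0.55365)
= 0.03587

Final: 0.03587


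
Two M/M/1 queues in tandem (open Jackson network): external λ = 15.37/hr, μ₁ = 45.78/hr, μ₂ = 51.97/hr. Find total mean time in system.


Each node sees arrival rate λ = 15.37/hr (tandem ⇒ throughput preserved).
W₁ = 1/(μ₁−λ) = 1/(45.78−15.37) = 0.03288 hr
W₂ = 1/(μ₂−λ) = 1/(51.97−15.37) = 0.02732 hr
W_total = W₁ + W₂ = 0.03288 + 0.02732 = 0.06021 hr

Final: 0.06021 hr


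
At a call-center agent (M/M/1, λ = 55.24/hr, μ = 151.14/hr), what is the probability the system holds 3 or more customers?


ρ = 55.24/151.14 = 0.3655
P(N ≥ n) = ρ^n = 0.3655^3 = 0.048823

Final: 0.048823


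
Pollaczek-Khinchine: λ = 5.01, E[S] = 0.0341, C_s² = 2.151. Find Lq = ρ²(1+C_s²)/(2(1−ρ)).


ρ = λ·E[S] = 5.01·0.0341 = 0.1708
Lq = ρ²(1+C_s²)/(2(1−ρ)) = 0.02919·(1+2.151)/(2·0.8292)
= 0.02919·3.1510/1.6583 = 0.05546

Final: 0.05546


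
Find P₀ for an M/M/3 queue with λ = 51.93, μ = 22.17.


a = λ/μ = 51.93/22.17 = 2.3424; ρ = a/c = 0.7808
Σ_{k=0}^{2} a^k/k! (terms k=0..2) = 1.00000 + 2.34235 + 2.74331 = 6.08567
Tail: a^3/(3!(1−ρ)) = 12.85162/(6·0.2192) = 9.77093
P₀ = 1/(6.08567 + 9.77093) = 1/15.85660 = 0.063065

Final: 0.063065


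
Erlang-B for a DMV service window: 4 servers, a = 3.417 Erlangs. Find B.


B(c,a) = (a^c/c!) / Σ_{k=0}^{c} a^k/k!
a^4/4! = 5.680266
Σ terms (k=0..4): 1.00000 + 3.41700 + 5.83794 + 6.64942 + 5.68027 = 22.584629
B = 5.680266/22.584629 = 0.251510

Final: 0.251510


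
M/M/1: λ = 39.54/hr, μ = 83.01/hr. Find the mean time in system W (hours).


W = 1/(μ−λ) = 1/(83.01 − 39.54) = 1/43.47 = 0.02300 hr

Final: 0.02300 hr


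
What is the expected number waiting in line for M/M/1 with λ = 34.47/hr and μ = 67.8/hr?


ρ = 34.47/67.8 = 0.5084
Lq = ρ²/(1−ρ) = 0.2585/0.4916 = 0.5258

Final: 0.5258


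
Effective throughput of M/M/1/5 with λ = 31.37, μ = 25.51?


ρ = 1.2297; P_K = (1−ρ)ρ^5/(1−ρ^6) = 0.262801
λ_eff = λ(1 − P_K) = 31.37·(1 − 0.262801) = 31.37·0.737199 = 23.1259 /hr

Final: 23.1259 /hr


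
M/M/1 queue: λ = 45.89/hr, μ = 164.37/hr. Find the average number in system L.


ρ = λ/μ = 45.89/164.37 = 0.2792
L = ρ/(1−ρ) = 0.2792/(1 − 0.2792) = 0.2792/0.7208 = 0.3873

Final: 0.3873


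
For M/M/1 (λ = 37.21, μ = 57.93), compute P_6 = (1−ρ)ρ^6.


ρ = 37.21/57.93 = 0.6423
P_n = (1−ρ)·ρ^n = (1 − 0.6423)·0.6423^6 = 0.3577·0.070232 = 0.025120

Final: 0.025120


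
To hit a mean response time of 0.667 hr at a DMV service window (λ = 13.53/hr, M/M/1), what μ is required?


W = 1/(μ−λ) ⇒ μ − λ = 1/W = 1/0.667 = 1.4993
μ = λ + 1/W = 13.53 + 1.4993 = 15.0293 per hr

Final: 15.0293 /hr


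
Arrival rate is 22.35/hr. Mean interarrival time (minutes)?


Mean interarrival time = 1/λ = 1/22.35 hour = 0.04474 hour
In minutes: 0.04474 × 60 = 2.6846 min

Final: 2.6846 min


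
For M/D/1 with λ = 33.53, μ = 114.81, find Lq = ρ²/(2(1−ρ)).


ρ = 33.53/114.81 = 0.2920
M/D/1: Lq = ρ²/(2(1−ρ)) = 0.08529/(2·0.7080) = 0.06024

Final: 0.06024


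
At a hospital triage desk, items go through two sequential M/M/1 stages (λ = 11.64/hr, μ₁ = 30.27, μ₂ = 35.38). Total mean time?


Each node sees arrival rate λ = 11.64/hr (tandem ⇒ throughput preserved).
W₁ = 1/(μ₁−λ) = 1/(30.27−11.64) = 0.05368 hr
W₂ = 1/(μ₂−λ) = 1/(35.38−11.64) = 0.04212 hr
W_total = W₁ + W₂ = 0.05368 + 0.04212 = 0.09580 hr

Final: 0.09580 hr


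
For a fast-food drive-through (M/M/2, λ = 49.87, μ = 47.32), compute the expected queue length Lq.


a = λ/μ = 1.0539; ρ = a/2 = 0.5269
P₀ = 0.309806
Lq = P₀·a^c·ρ / (c!·(1−ρ)²) = 0.309806·1.11068·0.5269/(2·0.22378)
= 0.40512

Final: 0.40512


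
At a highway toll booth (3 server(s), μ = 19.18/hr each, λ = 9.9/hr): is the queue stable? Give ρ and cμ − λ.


Total capacity cμ = 3·19.18 = 57.54/hr
ρ = λ/(cμ) = 9.9/57.54 = 0.1721
Stable ⇔ ρ < 1: YES
Spare capacity = cμ − λ = 57.54 − 9.9 = 47.64/hr

Final: ρ = 0.1721; stable; margin = 47.64/hr


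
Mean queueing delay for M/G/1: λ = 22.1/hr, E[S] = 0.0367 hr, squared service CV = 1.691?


ρ = λ·E[S] = 22.1·0.0367 = 0.8111
E[S²] = E[S]²(1+C_s²) = 0.0367²·(1+1.691) = 0.003624
Wq = λ·E[S²]/(2(1−ρ)) = 22.1·0.003624/(2·0.1889) = 0.21199 hr

Final: 0.21199 hr


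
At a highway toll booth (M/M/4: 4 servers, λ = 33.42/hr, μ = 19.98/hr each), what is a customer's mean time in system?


a = 1.6727; ρ = 0.4182; P₀ = 0.184770
Lq = P₀·a^c·ρ/(c!(1−ρ)²) = 0.07444
Wq = Lq/λ = 0.07444/33.42 = 0.002227 hr
W = Wq + 1/μ = 0.002227 + 0.05005 = 0.05228 hr

Final: 0.05228 hr


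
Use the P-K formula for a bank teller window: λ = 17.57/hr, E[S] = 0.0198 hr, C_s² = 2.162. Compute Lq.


ρ = λ·E[S] = 17.57·0.0198 = 0.3479
Lq = ρ²(1+C_s²)/(2(1−ρ)) = 0.1210·(1+2.162)/(2·0.6521)
= 0.1210·3.1620/1.3042 = 0.29341

Final: 0.29341


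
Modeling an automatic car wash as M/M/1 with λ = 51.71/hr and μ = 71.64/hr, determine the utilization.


ρ = λ/μ = 51.71/71.64 = 0.7218

Final: 0.7218


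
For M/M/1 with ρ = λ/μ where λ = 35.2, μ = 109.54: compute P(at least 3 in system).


ρ = 35.2/109.54 = 0.3213
P(N ≥ n) = ρ^n = 0.3213^3 = 0.033183

Final: 0.033183


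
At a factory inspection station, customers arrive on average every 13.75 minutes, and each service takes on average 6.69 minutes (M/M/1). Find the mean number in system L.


λ = 60/13.75 = 4.3636 /hr
μ = 60/6.69 = 8.9686 /hr
ρ = λ/μ = 4.3636/8.9686 = 0.4865
L = ρ/(1−ρ) = 0.4865/0.5135 = 0.9476

Final: 0.9476


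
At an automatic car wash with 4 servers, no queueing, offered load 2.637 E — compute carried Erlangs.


B(4,2.637) = 0.165352 (Erlang-B)
Carried load = a(1 − B) = 2.637·(1 − 0.165352) = 2.637·0.834648 = 2.2010 E

Final: 2.2010 Erlangs


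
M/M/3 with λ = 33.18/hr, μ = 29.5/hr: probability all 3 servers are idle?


a = λ/μ = 33.18/29.5 = 1.1247; ρ = a/c = 0.3749
Σ_{k=0}^{2} a^k/k! (terms k=0..2) = 1.00000 + 1.12475 + 0.63253 = 2.75727
Tail: a^3/(3!(1−ρ)) = 1.42286/(6·0.6251) = 0.37938
P₀ = 1/(2.75727 + 0.37938) = 1/3.13665 = 0.318811

Final: 0.318811


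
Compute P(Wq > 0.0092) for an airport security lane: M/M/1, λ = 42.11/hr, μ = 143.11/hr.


ρ = 42.11/143.11 = 0.2942
P(Wq > t) = ρ·e^{−(μ−λ)t} = 0.2942·e^{−0.9292}
= 0.2942·0.394869 = 0.116190

Final: 0.116190


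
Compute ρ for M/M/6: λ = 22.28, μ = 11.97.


ρ = λ/(cμ) = 22.28/(6·11.97) = 22.28/71.82 = 0.3102

Final: 0.3102


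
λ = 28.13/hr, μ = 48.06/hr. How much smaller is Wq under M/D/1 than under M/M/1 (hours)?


ρ = 28.13/48.06 = 0.5853
Wq(M/M/1) = ρ/(μ−λ) = 0.5853/19.93 = 0.02937 hr
Wq(M/D/1) = ρ/(2(μ−λ)) = 0.01468 hr
Savings = 0.02937 − 0.01468 = 0.01468 hr

Final: 0.01468 hr


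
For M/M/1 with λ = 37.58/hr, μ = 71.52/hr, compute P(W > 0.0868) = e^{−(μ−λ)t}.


W ~ Exponential(μ−λ) for M/M/1.
μ − λ = 71.52 − 37.58 = 33.9400
P(W > t) = e^{−(μ−λ)t} = e^{−2.9460} = 0.052550

Final: 0.052550


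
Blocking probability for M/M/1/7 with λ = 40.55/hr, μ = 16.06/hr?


ρ = λ/μ = 40.55/16.06 = 2.5249
P_K = (1−ρ)ρ^K/(1−ρ^(K+1)) = (-1.5249·654.210068)/(1 − 1651.819318)
= -997.609250/-1650.819318 = 0.604312

Final: 0.604312


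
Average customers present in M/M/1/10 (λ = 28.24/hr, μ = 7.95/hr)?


ρ = 28.24/7.95 = 3.5522
L = ρ[1 − (K+1)ρ^K + Kρ^(K+1)] / [(1−ρ)(1−ρ^(K+1))]
Numerator: 3.5522·(1 − 11·319871.566520 + 10·1136248.180948) = 27863095.737841
Denominator: (-2.5522)·(-1136247.180948) = 2899931.484458
L = 27863095.737841/2899931.484458 = 9.6082

Final: 9.6082


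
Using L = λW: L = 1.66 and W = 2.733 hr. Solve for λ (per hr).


λ = L/W = 1.66/2.733 = 0.6074 /hr

Final: 0.6074 /hr


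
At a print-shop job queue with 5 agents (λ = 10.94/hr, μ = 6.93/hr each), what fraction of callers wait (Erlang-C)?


a = λ/μ = 1.5786; ρ = a/5 = 0.3157
P₀ = 0.205822 (from M/M/c formula)
C(c,a) = [a^c/(c!(1−ρ))]·P₀ = [9.80439/(120·0.6843)]·0.205822
= 0.11940·0.205822 = 0.024575

Final: 0.024575


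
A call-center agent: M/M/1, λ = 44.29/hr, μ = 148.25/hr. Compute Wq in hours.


ρ = 44.29/148.25 = 0.2988
Wq = ρ/(μ−λ) = 0.2988/(148.25 − 44.29) = 0.2988/103.96 = 0.002874 hr

Final: 0.002874 hr


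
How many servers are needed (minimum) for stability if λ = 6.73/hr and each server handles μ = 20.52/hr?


Stability requires cμ > λ ⇔ c > λ/μ.
λ/μ = 6.73/20.52 = 0.3280
Minimum integer c = ⌊0.3280⌋ + 1 = 1
Check: 1·20.52 = 20.52 > 6.73, while 0·20.52 = 0.00 ≤ 6.73

Final: 1 servers


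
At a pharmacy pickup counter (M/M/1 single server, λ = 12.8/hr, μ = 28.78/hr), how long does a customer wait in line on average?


ρ = 12.8/28.78 = 0.4448
Wq = ρ/(μ−λ) = 0.4448/(28.78 − 12.8) = 0.4448/15.98 = 0.02783 hr

Final: 0.02783 hr


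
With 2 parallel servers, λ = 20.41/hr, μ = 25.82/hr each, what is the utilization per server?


ρ = λ/(cμ) = 20.41/(2·25.82) = 20.41/51.64 = 0.3952

Final: 0.3952


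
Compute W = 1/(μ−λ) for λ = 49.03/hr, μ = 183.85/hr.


W = 1/(μ−λ) = 1/(183.85 − 49.03) = 1/134.82 = 0.007417 hr

Final: 0.007417 hr


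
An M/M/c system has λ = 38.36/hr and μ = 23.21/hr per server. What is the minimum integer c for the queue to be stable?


Stability requires cμ > λ ⇔ c > λ/μ.
λ/μ = 38.36/23.21 = 1.6527
Minimum integer c = ⌊1.6527⌋ + 1 = 2
Check: 2·23.21 = 46.42 > 38.36, while 1·23.21 = 23.21 ≤ 38.36

Final: 2 servers


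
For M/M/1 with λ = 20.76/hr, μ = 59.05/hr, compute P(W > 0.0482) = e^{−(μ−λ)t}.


W ~ Exponential(μ−λ) for M/M/1.
μ − λ = 59.05 − 20.76 = 38.2900
P(W > t) = e^{−(μ−λ)t} = e^{−1.8456} = 0.157934

Final: 0.157934


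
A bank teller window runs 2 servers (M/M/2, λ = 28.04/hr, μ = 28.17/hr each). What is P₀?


a = λ/μ = 28.04/28.17 = 0.9954; ρ = a/c = 0.4977
Σ_{k=0}^{1} a^k/k! (terms k=0..1) = 1.00000 + 0.99539 = 1.99539
Tail: a^2/(2!(1−ρ)) = 0.99079/(2·0.5023) = 0.98624
P₀ = 1/(1.99539 + 0.98624) = 1/2.98163 = 0.335388

Final: 0.335388


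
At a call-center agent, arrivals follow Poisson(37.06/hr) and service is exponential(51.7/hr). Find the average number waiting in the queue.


ρ = 37.06/51.7 = 0.7168
Lq = ρ²/(1−ρ) = 0.5138/0.2832 = 1.8146

Final: 1.8146


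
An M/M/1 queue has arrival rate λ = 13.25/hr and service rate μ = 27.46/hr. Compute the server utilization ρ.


ρ = λ/μ = 13.25/27.46 = 0.4825

Final: 0.4825


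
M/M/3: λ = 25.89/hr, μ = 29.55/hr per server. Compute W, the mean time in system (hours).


a = 0.8761; ρ = 0.2920; P₀ = 0.413516
Lq = P₀·a^c·ρ/(c!(1−ρ)²) = 0.02701
Wq = Lq/λ = 0.02701/25.89 = 0.001043 hr
W = Wq + 1/μ = 0.001043 + 0.03384 = 0.03488 hr

Final: 0.03488 hr


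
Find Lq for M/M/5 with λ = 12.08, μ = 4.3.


a = λ/μ = 2.8093; ρ = a/5 = 0.5619
P₀ = 0.057557
Lq = P₀·a^c·ρ / (c!·(1−ρ)²) = 0.057557·174.98160·0.5619/(120·0.19197)
= 0.24565

Final: 0.24565


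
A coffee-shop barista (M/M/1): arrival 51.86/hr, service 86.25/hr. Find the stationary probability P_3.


ρ = 51.86/86.25 = 0.6013
P_n = (1−ρ)·ρ^n = (1 − 0.6013)·0.6013^3 = 0.3987·0.217380 = 0.086675

Final: 0.086675
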